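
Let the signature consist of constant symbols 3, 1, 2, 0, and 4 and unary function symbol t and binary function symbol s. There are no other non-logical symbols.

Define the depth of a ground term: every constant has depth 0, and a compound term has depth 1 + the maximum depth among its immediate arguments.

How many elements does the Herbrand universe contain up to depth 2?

Count level by level. With function symbols t/1, s/2, the terms of depth ≤ k are the 5 constants together with each function applied to depth-≤(k−1) tuples, so N_k = 5 + N_{k-1} + N_{k-1}^2.
N_0 = 5
N_1 = 5 + 5 + 5^2 = 35
N_2 = 5 + 35 + 35^2 = 1265

1265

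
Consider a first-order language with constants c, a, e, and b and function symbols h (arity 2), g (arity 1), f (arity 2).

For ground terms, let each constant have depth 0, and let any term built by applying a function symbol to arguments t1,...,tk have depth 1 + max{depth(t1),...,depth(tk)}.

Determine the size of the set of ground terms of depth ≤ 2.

3244

Write N_k for the number of ground terms of depth ≤ k. A term of depth ≤ k is either a constant or a function symbol applied to arguments of depth ≤ k−1, so N_k = 4 + N_{k-1}^2 + N_{k-1} + N_{k-1}^2.
N_0 = 4
N_1 = 4 + 4^2 + 4 + 4^2 = 40
N_2 = 4 + 40^2 + 40 + 40^2 = 3244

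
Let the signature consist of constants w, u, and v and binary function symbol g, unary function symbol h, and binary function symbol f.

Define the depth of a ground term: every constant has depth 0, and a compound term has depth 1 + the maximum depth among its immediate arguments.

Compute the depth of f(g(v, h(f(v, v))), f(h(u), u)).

4

depth(f(v, v)) = 1 + max(0, 0) = 1
depth(h(f(v, v))) = 1 + depth(f(v, v)) = 1 + 1 = 2
depth(g(v, h(f(v, v)))) = 1 + max(0, 2) = 3
depth(h(u)) = 1 + depth(u) = 1 + 0 = 1
depth(f(h(u), u)) = 1 + max(1, 0) = 2
depth(f(g(v, h(f(v, v))), f(h(u), u))) = 1 + max(3, 2) = 4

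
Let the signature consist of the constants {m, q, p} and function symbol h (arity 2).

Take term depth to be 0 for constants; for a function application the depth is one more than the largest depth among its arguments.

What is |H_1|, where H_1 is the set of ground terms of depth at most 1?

Count level by level. With function symbols h/2, the terms of depth ≤ k are the 3 constants together with each function applied to depth-≤(k−1) tuples, so N_k = 3 + N_{k-1}^2.
N_0 = 3
N_1 = 3 + 3^2 = 12

12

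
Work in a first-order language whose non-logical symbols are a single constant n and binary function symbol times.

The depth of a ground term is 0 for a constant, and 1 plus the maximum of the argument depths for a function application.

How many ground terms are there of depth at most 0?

1

Let N_k count ground terms of depth at most k. Each non-constant term of depth ≤ k is some function symbol applied to depth-≤(k−1) arguments, giving N_k = 1 + N_{k-1}^2.
N_0 = 1
Explicitly: n.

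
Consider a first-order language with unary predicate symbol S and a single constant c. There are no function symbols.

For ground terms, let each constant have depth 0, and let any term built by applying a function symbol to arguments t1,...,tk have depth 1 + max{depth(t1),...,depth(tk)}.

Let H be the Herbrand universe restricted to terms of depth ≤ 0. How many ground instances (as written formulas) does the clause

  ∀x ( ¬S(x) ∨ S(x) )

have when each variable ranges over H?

Ground terms of depth ≤ 0:
  With no function symbols every ground term is a constant, so there is exactly 1 ground term at every depth bound.
  N_0 = 1
  Explicitly: c.
So there is exactly 1 ground term available for substitution.
The body mentions the single quantified variable x; since ground terms form a free algebra, no two substitutions collapse to the same formula.
Number of ground instances = 1.

1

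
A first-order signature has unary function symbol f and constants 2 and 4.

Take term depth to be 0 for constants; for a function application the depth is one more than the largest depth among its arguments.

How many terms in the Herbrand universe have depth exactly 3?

Let N_k = |{terms of depth ≤ k}|. Then N_0 = 2 and N_k = 2 + N_{k-1} for k ≥ 1 (one summand per function symbol, arity giving the exponent).
N_0 = 2
N_1 = 2 + 2 = 4
N_2 = 2 + 4 = 6
N_3 = 2 + 6 = 8
Terms of depth exactly 3: N_3 − N_2 = 8 − 6 = 2.

2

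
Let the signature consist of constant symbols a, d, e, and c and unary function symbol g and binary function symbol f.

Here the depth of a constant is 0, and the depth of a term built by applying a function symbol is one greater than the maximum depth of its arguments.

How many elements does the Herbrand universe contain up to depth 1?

Let N_k count ground terms of depth at most k. Each non-constant term of depth ≤ k is some function symbol applied to depth-≤(k−1) arguments, giving N_k = 4 + N_{k-1} + N_{k-1}^2.
N_0 = 4
N_1 = 4 + 4 + 4^2 = 24

24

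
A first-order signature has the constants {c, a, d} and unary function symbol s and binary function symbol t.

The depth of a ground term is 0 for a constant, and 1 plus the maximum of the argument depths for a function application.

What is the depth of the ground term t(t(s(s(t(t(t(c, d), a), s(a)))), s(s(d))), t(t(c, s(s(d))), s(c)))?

depth(t(c, d)) = 1 + max(0, 0) = 1
depth(t(t(c, d), a)) = 1 + max(1, 0) = 2
depth(s(a)) = 1 + depth(a) = 1 + 0 = 1
depth(t(t(t(c, d), a), s(a))) = 1 + max(2, 1) = 3
depth(s(t(t(t(c, d), a), s(a)))) = 1 + depth(t(t(t(c, d), a), s(a))) = 1 + 3 = 4
depth(s(s(t(t(t(c, d), a), s(a))))) = 1 + depth(s(t(t(t(c, d), a), s(a)))) = 1 + 4 = 5
depth(s(d)) = 1 + depth(d) = 1 + 0 = 1
depth(s(s(d))) = 1 + depth(s(d)) = 1 + 1 = 2
depth(t(s(s(t(t(t(c, d), a), s(a)))), s(s(d)))) = 1 + max(5, 2) = 6
depth(t(c, s(s(d)))) = 1 + max(0, 2) = 3
depth(s(c)) = 1 + depth(c) = 1 + 0 = 1
depth(t(t(c, s(s(d))), s(c))) = 1 + max(3, 1) = 4
depth(t(t(s(s(t(t(t(c, d), a), s(a)))), s(s(d))), t(t(c, s(s(d))), s(c)))) = 1 + max(6, 4) = 7

7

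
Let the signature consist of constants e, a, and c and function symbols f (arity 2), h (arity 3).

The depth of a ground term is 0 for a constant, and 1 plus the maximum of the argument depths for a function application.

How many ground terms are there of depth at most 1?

39

If N_k denotes the number of depth-≤k ground terms, the 3 constants give N_0 = 3, and each function symbol of arity r contributes N_{k-1}^r new terms at level k: N_k = 3 + N_{k-1}^2 + N_{k-1}^3.
N_0 = 3
N_1 = 3 + 3^2 + 3^3 = 39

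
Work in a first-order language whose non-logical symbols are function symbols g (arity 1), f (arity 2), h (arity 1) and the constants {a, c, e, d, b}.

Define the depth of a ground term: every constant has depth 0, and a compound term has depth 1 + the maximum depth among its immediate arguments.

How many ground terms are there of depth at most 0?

5

Let N_k = |{terms of depth ≤ k}|. Then N_0 = 5 and N_k = 5 + N_{k-1} + N_{k-1}^2 + N_{k-1} for k ≥ 1 (one summand per function symbol, arity giving the exponent).
N_0 = 5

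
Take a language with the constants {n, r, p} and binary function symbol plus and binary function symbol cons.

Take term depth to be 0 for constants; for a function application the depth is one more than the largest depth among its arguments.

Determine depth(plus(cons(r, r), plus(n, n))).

depth(cons(r, r)) = 1 + max(0, 0) = 1
depth(plus(n, n)) = 1 + max(0, 0) = 1
depth(plus(cons(r, r), plus(n, n))) = 1 + max(1, 1) = 2

2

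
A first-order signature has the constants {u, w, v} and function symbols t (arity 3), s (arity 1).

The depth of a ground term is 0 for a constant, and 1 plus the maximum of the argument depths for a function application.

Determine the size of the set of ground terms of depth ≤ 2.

Let N_k = |{terms of depth ≤ k}|. Then N_0 = 3 and N_k = 3 + N_{k-1}^3 + N_{k-1} for k ≥ 1 (one summand per function symbol, arity giving the exponent).
N_0 = 3
N_1 = 3 + 3^3 + 3 = 33
N_2 = 3 + 33^3 + 33 = 35973

35973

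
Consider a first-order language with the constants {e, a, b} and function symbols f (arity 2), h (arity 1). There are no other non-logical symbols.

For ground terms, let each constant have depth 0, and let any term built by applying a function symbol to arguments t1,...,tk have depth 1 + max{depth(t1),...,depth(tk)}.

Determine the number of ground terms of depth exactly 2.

228

Count level by level. With function symbols f/2, h/1, the terms of depth ≤ k are the 3 constants together with each function applied to depth-≤(k−1) tuples, so N_k = 3 + N_{k-1}^2 + N_{k-1}.
N_0 = 3
N_1 = 3 + 3^2 + 3 = 15
N_2 = 3 + 15^2 + 15 = 243
Terms of depth exactly 2: N_2 − N_1 = 243 − 15 = 228.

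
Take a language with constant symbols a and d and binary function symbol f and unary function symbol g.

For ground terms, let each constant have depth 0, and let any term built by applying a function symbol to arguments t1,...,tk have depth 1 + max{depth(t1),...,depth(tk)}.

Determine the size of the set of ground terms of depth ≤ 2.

Let N_k = |{terms of depth ≤ k}|. Then N_0 = 2 and N_k = 2 + N_{k-1}^2 + N_{k-1} for k ≥ 1 (one summand per function symbol, arity giving the exponent).
N_0 = 2
N_1 = 2 + 2^2 + 2 = 8
N_2 = 2 + 8^2 + 8 = 74

74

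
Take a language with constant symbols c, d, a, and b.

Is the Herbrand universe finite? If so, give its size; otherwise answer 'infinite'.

There are no function symbols, so every ground term is one of the 4 constants.
The Herbrand universe is {c, d, a, b}, which is finite with 4 elements.

4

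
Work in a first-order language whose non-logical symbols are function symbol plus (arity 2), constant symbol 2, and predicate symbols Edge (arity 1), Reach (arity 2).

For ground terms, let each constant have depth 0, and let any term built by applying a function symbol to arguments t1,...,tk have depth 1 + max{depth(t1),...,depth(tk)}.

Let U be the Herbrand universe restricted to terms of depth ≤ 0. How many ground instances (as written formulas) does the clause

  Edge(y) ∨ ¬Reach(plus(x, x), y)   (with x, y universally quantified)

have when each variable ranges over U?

1

Ground terms of depth ≤ 0:
  Let N_k = |{terms of depth ≤ k}|. Then N_0 = 1 and N_k = 1 + N_{k-1}^2 for k ≥ 1 (one summand per function symbol, arity giving the exponent).
  N_0 = 1
So there is exactly 1 ground term available for substitution.
The clause has 2 distinct variables (x, y), each appearing in the body. In the free term algebra distinct substitutions yield syntactically distinct ground instances.
Number of ground instances = 1^2 = 1.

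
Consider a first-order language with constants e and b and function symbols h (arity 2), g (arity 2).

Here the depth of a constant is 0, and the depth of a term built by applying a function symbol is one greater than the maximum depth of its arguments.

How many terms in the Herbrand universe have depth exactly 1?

8

Let N_k count ground terms of depth at most k. Each non-constant term of depth ≤ k is some function symbol applied to depth-≤(k−1) arguments, giving N_k = 2 + N_{k-1}^2 + N_{k-1}^2.
N_0 = 2
N_1 = 2 + 2^2 + 2^2 = 10
Terms of depth exactly 1: N_1 − N_0 = 10 − 2 = 8.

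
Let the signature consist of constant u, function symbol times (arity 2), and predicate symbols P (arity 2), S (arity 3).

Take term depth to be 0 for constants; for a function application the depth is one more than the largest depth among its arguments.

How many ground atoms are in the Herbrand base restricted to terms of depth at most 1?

First count ground terms of depth ≤ 1.
Let N_k = |{terms of depth ≤ k}|. Then N_0 = 1 and N_k = 1 + N_{k-1}^2 for k ≥ 1 (one summand per function symbol, arity giving the exponent).
N_0 = 1
N_1 = 1 + 1^2 = 2
Explicitly: u, times(u, u).
So |H| = 2.
A ground atom is a predicate applied to a tuple of terms from H, so the count is the sum over predicates of |H|^arity:
  P: 2^2 = 4;  S: 2^3 = 8
Total ground atoms: 4 + 8 = 12.

12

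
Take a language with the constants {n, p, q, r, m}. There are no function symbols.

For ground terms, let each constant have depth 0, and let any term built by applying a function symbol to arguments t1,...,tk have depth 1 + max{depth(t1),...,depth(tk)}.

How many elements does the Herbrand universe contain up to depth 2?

5

With no function symbols every ground term is a constant, so there are exactly 5 ground terms at every depth bound.
N_0 = 5
N_1 = 5
N_2 = 5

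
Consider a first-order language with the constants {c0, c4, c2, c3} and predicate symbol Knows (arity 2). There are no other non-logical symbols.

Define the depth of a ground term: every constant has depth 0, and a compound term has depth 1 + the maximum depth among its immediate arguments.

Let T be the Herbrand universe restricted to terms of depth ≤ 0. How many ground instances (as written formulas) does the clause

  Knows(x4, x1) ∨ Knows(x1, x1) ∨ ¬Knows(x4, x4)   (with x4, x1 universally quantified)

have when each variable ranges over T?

16

Ground terms of depth ≤ 0:
  With no function symbols every ground term is a constant, so there are exactly 4 ground terms at every depth bound.
  N_0 = 4
  Explicitly: c0, c4, c2, c3.
So there are 4 ground terms available for substitution.
Each of x4, x1 ranges independently over the available ground terms, and distinct assignments produce distinct instances.
Number of ground instances = 4^2 = 16.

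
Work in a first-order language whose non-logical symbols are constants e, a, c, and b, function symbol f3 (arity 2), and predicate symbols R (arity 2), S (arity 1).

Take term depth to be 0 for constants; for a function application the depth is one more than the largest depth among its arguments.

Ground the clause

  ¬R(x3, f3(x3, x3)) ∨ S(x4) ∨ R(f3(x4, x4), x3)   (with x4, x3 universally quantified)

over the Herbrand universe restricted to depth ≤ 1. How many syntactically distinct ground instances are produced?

Ground terms of depth ≤ 1:
  If N_k denotes the number of depth-≤k ground terms, the 4 constants give N_0 = 4, and each function symbol of arity r contributes N_{k-1}^r new terms at level k: N_k = 4 + N_{k-1}^2.
  N_0 = 4
  N_1 = 4 + 4^2 = 20
So there are 20 ground terms available for substitution.
There are 2 variables to instantiate (x4, x3), each occurring in at least one literal, so different choices give different ground instances.
Number of ground instances = 20^2 = 400.

400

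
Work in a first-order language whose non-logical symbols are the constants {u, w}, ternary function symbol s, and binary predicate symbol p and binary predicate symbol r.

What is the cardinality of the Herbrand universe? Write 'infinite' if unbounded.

The signature has at least one function symbol (s, arity 3) and at least one constant (u).
Iterating s gives infinitely many distinct ground terms: u, s(u, u, u), s(s(u, u, u), s(u, u, u), s(u, u, u)), ...
So the Herbrand universe is infinite.

infinite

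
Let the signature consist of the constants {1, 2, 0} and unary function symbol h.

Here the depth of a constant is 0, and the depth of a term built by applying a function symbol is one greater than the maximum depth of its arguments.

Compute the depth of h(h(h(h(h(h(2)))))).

6

depth(h(2)) = 1 + depth(2) = 1 + 0 = 1
depth(h(h(2))) = 1 + depth(h(2)) = 1 + 1 = 2
depth(h(h(h(2)))) = 1 + depth(h(h(2))) = 1 + 2 = 3
depth(h(h(h(h(2))))) = 1 + depth(h(h(h(2)))) = 1 + 3 = 4
depth(h(h(h(h(h(2)))))) = 1 + depth(h(h(h(h(2))))) = 1 + 4 = 5
depth(h(h(h(h(h(h(2))))))) = 1 + depth(h(h(h(h(h(2)))))) = 1 + 5 = 6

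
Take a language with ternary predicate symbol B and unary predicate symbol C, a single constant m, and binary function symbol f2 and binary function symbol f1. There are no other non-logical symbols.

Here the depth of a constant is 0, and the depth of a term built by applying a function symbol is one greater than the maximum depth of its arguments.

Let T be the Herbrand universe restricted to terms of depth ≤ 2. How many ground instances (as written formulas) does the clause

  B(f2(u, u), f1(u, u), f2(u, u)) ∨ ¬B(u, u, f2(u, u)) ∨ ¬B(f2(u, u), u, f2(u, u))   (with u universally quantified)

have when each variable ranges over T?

Ground terms of depth ≤ 2:
  Count level by level. With function symbols f2/2, f1/2, the terms of depth ≤ k are the 1 constant together with each function applied to depth-≤(k−1) tuples, so N_k = 1 + N_{k-1}^2 + N_{k-1}^2.
  N_0 = 1
  N_1 = 1 + 1^2 + 1^2 = 3
  N_2 = 1 + 3^2 + 3^2 = 19
So there are 19 ground terms available for substitution.
The variable u ranges independently over the available ground terms, and distinct assignments produce distinct instances.
Number of ground instances = 19.

19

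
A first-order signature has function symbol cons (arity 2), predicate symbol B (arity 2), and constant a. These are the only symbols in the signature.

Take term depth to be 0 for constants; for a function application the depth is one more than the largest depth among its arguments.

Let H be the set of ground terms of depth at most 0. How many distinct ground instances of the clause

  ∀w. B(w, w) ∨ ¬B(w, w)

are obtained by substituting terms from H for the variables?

1

Ground terms of depth ≤ 0:
  Write N_k for the number of ground terms of depth ≤ k. A term of depth ≤ k is either a constant or a function symbol applied to arguments of depth ≤ k−1, so N_k = 1 + N_{k-1}^2.
  N_0 = 1
So there is exactly 1 ground term available for substitution.
The body mentions the single quantified variable w; since ground terms form a free algebra, no two substitutions collapse to the same formula.
Number of ground instances = 1.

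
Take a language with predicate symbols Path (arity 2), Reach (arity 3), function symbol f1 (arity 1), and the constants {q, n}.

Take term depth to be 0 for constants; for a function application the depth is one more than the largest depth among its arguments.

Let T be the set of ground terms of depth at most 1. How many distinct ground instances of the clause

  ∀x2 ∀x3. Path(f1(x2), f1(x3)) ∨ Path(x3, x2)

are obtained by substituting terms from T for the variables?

16

Ground terms of depth ≤ 1:
  If N_k denotes the number of depth-≤k ground terms, the 2 constants give N_0 = 2, and each function symbol of arity r contributes N_{k-1}^r new terms at level k: N_k = 2 + N_{k-1}.
  N_0 = 2
  N_1 = 2 + 2 = 4
So there are 4 ground terms available for substitution.
The body mentions every one of the 2 quantified variables; since ground terms form a free algebra, no two substitutions collapse to the same formula.
Number of ground instances = 4^2 = 16.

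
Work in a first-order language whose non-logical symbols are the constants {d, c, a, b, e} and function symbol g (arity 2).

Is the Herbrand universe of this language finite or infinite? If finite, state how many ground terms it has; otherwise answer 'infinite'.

infinite

The signature has at least one function symbol (g, arity 2) and at least one constant (d).
Iterating g gives infinitely many distinct ground terms: d, g(d, d), g(g(d, d), g(d, d)), ...
So the Herbrand universe is infinite.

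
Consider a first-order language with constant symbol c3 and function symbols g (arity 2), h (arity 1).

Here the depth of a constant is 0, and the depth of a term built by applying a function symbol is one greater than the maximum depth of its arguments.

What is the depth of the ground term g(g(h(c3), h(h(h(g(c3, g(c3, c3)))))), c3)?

depth(h(c3)) = 1 + depth(c3) = 1 + 0 = 1
depth(g(c3, c3)) = 1 + max(0, 0) = 1
depth(g(c3, g(c3, c3))) = 1 + max(0, 1) = 2
depth(h(g(c3, g(c3, c3)))) = 1 + depth(g(c3, g(c3, c3))) = 1 + 2 = 3
depth(h(h(g(c3, g(c3, c3))))) = 1 + depth(h(g(c3, g(c3, c3)))) = 1 + 3 = 4
depth(h(h(h(g(c3, g(c3, c3)))))) = 1 + depth(h(h(g(c3, g(c3, c3))))) = 1 + 4 = 5
depth(g(h(c3), h(h(h(g(c3, g(c3, c3))))))) = 1 + max(1, 5) = 6
depth(g(g(h(c3), h(h(h(g(c3, g(c3, c3)))))), c3)) = 1 + max(6, 0) = 7

7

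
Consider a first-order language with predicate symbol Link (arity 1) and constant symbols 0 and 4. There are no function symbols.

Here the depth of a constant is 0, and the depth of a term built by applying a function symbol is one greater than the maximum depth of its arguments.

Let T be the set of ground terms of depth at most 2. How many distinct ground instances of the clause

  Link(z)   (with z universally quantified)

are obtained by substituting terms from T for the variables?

2

Ground terms of depth ≤ 2:
  With no function symbols every ground term is a constant, so there are exactly 2 ground terms at every depth bound.
  N_0 = 2
  N_1 = 2
  N_2 = 2
So there are 2 ground terms available for substitution.
There is 1 variable to instantiate (z),  occurring in at least one literal, so different choices give different ground instances.
Number of ground instances = 2.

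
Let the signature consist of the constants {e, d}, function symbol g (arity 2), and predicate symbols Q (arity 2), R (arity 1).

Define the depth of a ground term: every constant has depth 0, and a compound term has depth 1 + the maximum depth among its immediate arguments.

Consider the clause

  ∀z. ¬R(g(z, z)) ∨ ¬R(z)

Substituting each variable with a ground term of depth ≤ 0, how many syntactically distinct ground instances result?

Ground terms of depth ≤ 0:
  Write N_k for the number of ground terms of depth ≤ k. A term of depth ≤ k is either a constant or a function symbol applied to arguments of depth ≤ k−1, so N_k = 2 + N_{k-1}^2.
  N_0 = 2
So there are 2 ground terms available for substitution.
The clause has 1 distinct variable (z), which appears in the body. In the free term algebra distinct substitutions yield syntactically distinct ground instances.
Number of ground instances = 2.

2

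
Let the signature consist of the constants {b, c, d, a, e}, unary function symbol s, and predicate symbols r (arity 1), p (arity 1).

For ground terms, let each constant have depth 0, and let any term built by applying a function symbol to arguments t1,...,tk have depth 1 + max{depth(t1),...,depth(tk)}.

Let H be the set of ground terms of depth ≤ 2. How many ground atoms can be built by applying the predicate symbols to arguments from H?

30

First count ground terms of depth ≤ 2.
Let N_k count ground terms of depth at most k. Each non-constant term of depth ≤ k is some function symbol applied to depth-≤(k−1) arguments, giving N_k = 5 + N_{k-1}.
N_0 = 5
N_1 = 5 + 5 = 10
N_2 = 5 + 10 = 15
So |H| = 15.
Each predicate of arity r yields |H|^r ground atoms (one per choice of an r-tuple from H):
  r: 15;  p: 15
Total ground atoms: 15 + 15 = 30.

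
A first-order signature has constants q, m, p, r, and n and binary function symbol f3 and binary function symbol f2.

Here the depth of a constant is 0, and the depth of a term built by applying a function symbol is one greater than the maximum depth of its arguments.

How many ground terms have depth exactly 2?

Count level by level. With function symbols f3/2, f2/2, the terms of depth ≤ k are the 5 constants together with each function applied to depth-≤(k−1) tuples, so N_k = 5 + N_{k-1}^2 + N_{k-1}^2.
N_0 = 5
N_1 = 5 + 5^2 + 5^2 = 55
N_2 = 5 + 55^2 + 55^2 = 6055
Terms of depth exactly 2: N_2 − N_1 = 6055 − 55 = 6000.

6000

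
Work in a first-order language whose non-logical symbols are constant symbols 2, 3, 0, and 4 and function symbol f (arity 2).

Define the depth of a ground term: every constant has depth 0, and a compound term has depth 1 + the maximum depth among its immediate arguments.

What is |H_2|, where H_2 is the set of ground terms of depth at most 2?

404

Let N_k count ground terms of depth at most k. Each non-constant term of depth ≤ k is some function symbol applied to depth-≤(k−1) arguments, giving N_k = 4 + N_{k-1}^2.
N_0 = 4
N_1 = 4 + 4^2 = 20
N_2 = 4 + 20^2 = 404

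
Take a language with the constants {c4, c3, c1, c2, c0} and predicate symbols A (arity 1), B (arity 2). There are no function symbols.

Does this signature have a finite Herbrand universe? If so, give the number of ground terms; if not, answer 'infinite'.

There are no function symbols, so every ground term is one of the 5 constants.
The Herbrand universe is {c4, c3, c1, c2, c0}, which is finite with 5 elements.

5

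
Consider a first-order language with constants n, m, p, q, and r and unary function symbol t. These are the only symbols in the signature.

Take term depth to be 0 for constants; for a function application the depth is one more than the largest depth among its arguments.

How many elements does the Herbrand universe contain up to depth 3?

Count level by level. With function symbols t/1, the terms of depth ≤ k are the 5 constants together with each function applied to depth-≤(k−1) tuples, so N_k = 5 + N_{k-1}.
N_0 = 5
N_1 = 5 + 5 = 10
N_2 = 5 + 10 = 15
N_3 = 5 + 15 = 20

20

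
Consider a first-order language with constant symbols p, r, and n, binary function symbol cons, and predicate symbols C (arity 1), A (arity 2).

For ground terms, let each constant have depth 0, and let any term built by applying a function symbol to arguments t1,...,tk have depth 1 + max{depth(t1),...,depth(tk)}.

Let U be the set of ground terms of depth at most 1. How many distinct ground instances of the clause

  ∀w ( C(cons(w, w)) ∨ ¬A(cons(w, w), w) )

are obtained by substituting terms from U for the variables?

12

Ground terms of depth ≤ 1:
  Let N_k = |{terms of depth ≤ k}|. Then N_0 = 3 and N_k = 3 + N_{k-1}^2 for k ≥ 1 (one summand per function symbol, arity giving the exponent).
  N_0 = 3
  N_1 = 3 + 3^2 = 12
  Explicitly: p, r, n, cons(p, p), cons(p, r), cons(p, n), cons(r, p), cons(r, r), cons(r, n), cons(n, p), cons(n, r), cons(n, n).
So there are 12 ground terms available for substitution.
There is 1 variable to instantiate (w),  occurring in at least one literal, so different choices give different ground instances.
Number of ground instances = 12.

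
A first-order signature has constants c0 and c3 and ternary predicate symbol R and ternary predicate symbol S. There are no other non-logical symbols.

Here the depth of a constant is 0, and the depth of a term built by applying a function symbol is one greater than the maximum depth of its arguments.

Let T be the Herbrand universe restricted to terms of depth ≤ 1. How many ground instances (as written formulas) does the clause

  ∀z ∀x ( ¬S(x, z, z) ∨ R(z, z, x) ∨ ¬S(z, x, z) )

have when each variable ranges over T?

Ground terms of depth ≤ 1:
  With no function symbols every ground term is a constant, so there are exactly 2 ground terms at every depth bound.
  N_0 = 2
  N_1 = 2
So there are 2 ground terms available for substitution.
There are 2 variables to instantiate (z, x), each occurring in at least one literal, so different choices give different ground instances.
Number of ground instances = 2^2 = 4.

4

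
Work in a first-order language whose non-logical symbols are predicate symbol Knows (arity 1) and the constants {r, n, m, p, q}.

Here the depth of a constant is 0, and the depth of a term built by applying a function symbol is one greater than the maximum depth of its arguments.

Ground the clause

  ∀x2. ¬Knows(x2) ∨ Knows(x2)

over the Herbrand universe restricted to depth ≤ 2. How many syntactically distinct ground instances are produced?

Ground terms of depth ≤ 2:
  With no function symbols every ground term is a constant, so there are exactly 5 ground terms at every depth bound.
  N_0 = 5
  N_1 = 5
  N_2 = 5
  Explicitly: r, n, m, p, q.
So there are 5 ground terms available for substitution.
The body mentions the single quantified variable x2; since ground terms form a free algebra, no two substitutions collapse to the same formula.
Number of ground instances = 5.

5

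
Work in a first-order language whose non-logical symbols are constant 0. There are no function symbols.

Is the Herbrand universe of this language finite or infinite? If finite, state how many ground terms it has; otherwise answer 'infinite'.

1

There are no function symbols, so the only ground term is the single constant.
The Herbrand universe is {0}, finite with 1 element.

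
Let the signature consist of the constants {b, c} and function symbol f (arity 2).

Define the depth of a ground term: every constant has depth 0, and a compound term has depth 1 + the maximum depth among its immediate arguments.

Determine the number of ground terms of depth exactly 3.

1408

Let N_k = |{terms of depth ≤ k}|. Then N_0 = 2 and N_k = 2 + N_{k-1}^2 for k ≥ 1 (one summand per function symbol, arity giving the exponent).
N_0 = 2
N_1 = 2 + 2^2 = 6
N_2 = 2 + 6^2 = 38
N_3 = 2 + 38^2 = 1446
Terms of depth exactly 3: N_3 − N_2 = 1446 − 38 = 1408.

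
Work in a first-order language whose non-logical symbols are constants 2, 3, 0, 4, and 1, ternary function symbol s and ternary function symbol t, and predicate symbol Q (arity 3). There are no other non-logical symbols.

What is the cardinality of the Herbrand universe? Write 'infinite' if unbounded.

The signature has at least one function symbol (s, arity 3) and at least one constant (2).
Iterating s gives infinitely many distinct ground terms: 2, s(2, 2, 2), s(s(2, 2, 2), s(2, 2, 2), s(2, 2, 2)), ...
So the Herbrand universe is infinite.

infinite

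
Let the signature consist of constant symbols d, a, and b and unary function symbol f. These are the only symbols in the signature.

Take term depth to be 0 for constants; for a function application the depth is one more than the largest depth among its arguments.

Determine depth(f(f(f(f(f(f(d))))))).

6

depth(f(d)) = 1 + depth(d) = 1 + 0 = 1
depth(f(f(d))) = 1 + depth(f(d)) = 1 + 1 = 2
depth(f(f(f(d)))) = 1 + depth(f(f(d))) = 1 + 2 = 3
depth(f(f(f(f(d))))) = 1 + depth(f(f(f(d)))) = 1 + 3 = 4
depth(f(f(f(f(f(d)))))) = 1 + depth(f(f(f(f(d))))) = 1 + 4 = 5
depth(f(f(f(f(f(f(d))))))) = 1 + depth(f(f(f(f(f(d)))))) = 1 + 5 = 6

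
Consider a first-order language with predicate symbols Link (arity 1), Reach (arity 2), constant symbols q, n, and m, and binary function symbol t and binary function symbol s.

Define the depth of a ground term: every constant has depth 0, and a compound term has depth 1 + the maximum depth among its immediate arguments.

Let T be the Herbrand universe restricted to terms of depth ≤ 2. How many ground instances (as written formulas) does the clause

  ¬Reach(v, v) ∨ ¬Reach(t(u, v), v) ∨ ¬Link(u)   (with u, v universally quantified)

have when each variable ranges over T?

783225

Ground terms of depth ≤ 2:
  Count level by level. With function symbols t/2, s/2, the terms of depth ≤ k are the 3 constants together with each function applied to depth-≤(k−1) tuples, so N_k = 3 + N_{k-1}^2 + N_{k-1}^2.
  N_0 = 3
  N_1 = 3 + 3^2 + 3^2 = 21
  N_2 = 3 + 21^2 + 21^2 = 885
So there are 885 ground terms available for substitution.
The clause has 2 distinct variables (u, v), each appearing in the body. In the free term algebra distinct substitutions yield syntactically distinct ground instances.
Number of ground instances = 885^2 = 783225.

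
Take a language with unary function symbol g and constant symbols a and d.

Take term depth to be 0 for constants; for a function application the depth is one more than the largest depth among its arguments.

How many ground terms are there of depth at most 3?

8

Let N_k count ground terms of depth at most k. Each non-constant term of depth ≤ k is some function symbol applied to depth-≤(k−1) arguments, giving N_k = 2 + N_{k-1}.
N_0 = 2
N_1 = 2 + 2 = 4
N_2 = 2 + 4 = 6
N_3 = 2 + 6 = 8
Explicitly: a, d, g(a), g(d), g(g(a)), g(g(d)), g(g(g(a))), g(g(g(d))).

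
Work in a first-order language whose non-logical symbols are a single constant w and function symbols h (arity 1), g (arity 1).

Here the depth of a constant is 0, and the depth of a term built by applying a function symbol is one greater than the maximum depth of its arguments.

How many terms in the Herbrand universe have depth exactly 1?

2

If N_k denotes the number of depth-≤k ground terms, the 1 constant gives N_0 = 1, and each function symbol of arity r contributes N_{k-1}^r new terms at level k: N_k = 1 + N_{k-1} + N_{k-1}.
N_0 = 1
N_1 = 1 + 1 + 1 = 3
Terms of depth exactly 1: N_1 − N_0 = 3 − 1 = 2.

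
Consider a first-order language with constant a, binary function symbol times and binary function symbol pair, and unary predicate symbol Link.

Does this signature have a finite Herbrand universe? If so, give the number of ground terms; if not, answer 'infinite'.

The signature has at least one function symbol (times, arity 2) and at least one constant (a).
Iterating times gives infinitely many distinct ground terms: a, times(a, a), times(times(a, a), times(a, a)), ...
So the Herbrand universe is infinite.

infinite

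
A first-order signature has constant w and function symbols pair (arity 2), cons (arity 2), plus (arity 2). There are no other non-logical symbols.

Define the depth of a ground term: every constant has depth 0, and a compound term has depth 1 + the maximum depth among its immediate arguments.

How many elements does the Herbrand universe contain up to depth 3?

7204

If N_k denotes the number of depth-≤k ground terms, the 1 constant gives N_0 = 1, and each function symbol of arity r contributes N_{k-1}^r new terms at level k: N_k = 1 + N_{k-1}^2 + N_{k-1}^2 + N_{k-1}^2.
N_0 = 1
N_1 = 1 + 1^2 + 1^2 + 1^2 = 4
N_2 = 1 + 4^2 + 4^2 + 4^2 = 49
N_3 = 1 + 49^2 + 49^2 + 49^2 = 7204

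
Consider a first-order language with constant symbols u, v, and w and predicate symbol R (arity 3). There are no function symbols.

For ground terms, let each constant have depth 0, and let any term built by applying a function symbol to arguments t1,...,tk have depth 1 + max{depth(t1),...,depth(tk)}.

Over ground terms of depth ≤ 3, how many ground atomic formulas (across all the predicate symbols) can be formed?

27

First count ground terms of depth ≤ 3.
With no function symbols every ground term is a constant, so there are exactly 3 ground terms at every depth bound.
N_0 = 3
N_1 = 3
N_2 = 3
N_3 = 3
So |H| = 3.
For each predicate symbol, the number of ground atoms is |H| raised to its arity; summing:
  R: 3^3 = 27
Total ground atoms: 27.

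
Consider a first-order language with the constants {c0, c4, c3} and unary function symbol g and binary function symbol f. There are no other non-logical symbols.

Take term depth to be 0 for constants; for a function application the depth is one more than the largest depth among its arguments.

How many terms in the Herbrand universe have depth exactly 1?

Write N_k for the number of ground terms of depth ≤ k. A term of depth ≤ k is either a constant or a function symbol applied to arguments of depth ≤ k−1, so N_k = 3 + N_{k-1} + N_{k-1}^2.
N_0 = 3
N_1 = 3 + 3 + 3^2 = 15
Terms of depth exactly 1: N_1 − N_0 = 15 − 3 = 12.

12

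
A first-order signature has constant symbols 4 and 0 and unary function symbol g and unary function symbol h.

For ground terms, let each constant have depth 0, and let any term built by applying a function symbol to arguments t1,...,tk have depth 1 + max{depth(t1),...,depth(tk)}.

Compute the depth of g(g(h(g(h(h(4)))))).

depth(h(4)) = 1 + depth(4) = 1 + 0 = 1
depth(h(h(4))) = 1 + depth(h(4)) = 1 + 1 = 2
depth(g(h(h(4)))) = 1 + depth(h(h(4))) = 1 + 2 = 3
depth(h(g(h(h(4))))) = 1 + depth(g(h(h(4)))) = 1 + 3 = 4
depth(g(h(g(h(h(4)))))) = 1 + depth(h(g(h(h(4))))) = 1 + 4 = 5
depth(g(g(h(g(h(h(4))))))) = 1 + depth(g(h(g(h(h(4)))))) = 1 + 5 = 6

6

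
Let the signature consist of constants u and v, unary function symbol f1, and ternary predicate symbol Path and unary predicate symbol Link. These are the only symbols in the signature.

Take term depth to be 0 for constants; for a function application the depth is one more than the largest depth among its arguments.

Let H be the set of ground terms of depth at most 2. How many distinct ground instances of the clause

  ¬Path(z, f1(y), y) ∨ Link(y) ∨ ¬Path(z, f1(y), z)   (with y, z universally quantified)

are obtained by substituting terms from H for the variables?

Ground terms of depth ≤ 2:
  Let N_k = |{terms of depth ≤ k}|. Then N_0 = 2 and N_k = 2 + N_{k-1} for k ≥ 1 (one summand per function symbol, arity giving the exponent).
  N_0 = 2
  N_1 = 2 + 2 = 4
  N_2 = 2 + 4 = 6
  Explicitly: u, v, f1(u), f1(v), f1(f1(u)), f1(f1(v)).
So there are 6 ground terms available for substitution.
The body mentions every one of the 2 quantified variables; since ground terms form a free algebra, no two substitutions collapse to the same formula.
Number of ground instances = 6^2 = 36.

36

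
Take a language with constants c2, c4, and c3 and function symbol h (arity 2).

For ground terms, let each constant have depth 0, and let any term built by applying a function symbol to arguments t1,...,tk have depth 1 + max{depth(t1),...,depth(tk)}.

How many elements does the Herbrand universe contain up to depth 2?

If N_k denotes the number of depth-≤k ground terms, the 3 constants give N_0 = 3, and each function symbol of arity r contributes N_{k-1}^r new terms at level k: N_k = 3 + N_{k-1}^2.
N_0 = 3
N_1 = 3 + 3^2 = 12
N_2 = 3 + 12^2 = 147

147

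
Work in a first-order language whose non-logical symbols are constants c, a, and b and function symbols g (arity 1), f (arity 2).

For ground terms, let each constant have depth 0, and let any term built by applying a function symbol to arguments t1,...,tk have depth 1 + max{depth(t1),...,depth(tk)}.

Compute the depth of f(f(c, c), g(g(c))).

depth(f(c, c)) = 1 + max(0, 0) = 1
depth(g(c)) = 1 + depth(c) = 1 + 0 = 1
depth(g(g(c))) = 1 + depth(g(c)) = 1 + 1 = 2
depth(f(f(c, c), g(g(c)))) = 1 + max(1, 2) = 3

3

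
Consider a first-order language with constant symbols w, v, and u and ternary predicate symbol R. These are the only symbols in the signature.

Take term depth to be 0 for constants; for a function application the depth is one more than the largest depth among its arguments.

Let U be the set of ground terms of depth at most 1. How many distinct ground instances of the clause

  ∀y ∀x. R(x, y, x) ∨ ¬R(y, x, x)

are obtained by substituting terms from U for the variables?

Ground terms of depth ≤ 1:
  With no function symbols every ground term is a constant, so there are exactly 3 ground terms at every depth bound.
  N_0 = 3
  N_1 = 3
  Explicitly: w, v, u.
So there are 3 ground terms available for substitution.
The clause has 2 distinct variables (y, x), each appearing in the body. In the free term algebra distinct substitutions yield syntactically distinct ground instances.
Number of ground instances = 3^2 = 9.

9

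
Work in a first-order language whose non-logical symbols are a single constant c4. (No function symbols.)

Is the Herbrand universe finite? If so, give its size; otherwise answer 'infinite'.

There are no function symbols, so the only ground term is the single constant.
The Herbrand universe is {c4}, finite with 1 element.

1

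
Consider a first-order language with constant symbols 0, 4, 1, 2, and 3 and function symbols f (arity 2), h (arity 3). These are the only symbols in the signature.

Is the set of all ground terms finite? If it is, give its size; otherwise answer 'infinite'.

infinite

The signature has at least one function symbol (f, arity 2) and at least one constant (0).
Iterating f gives infinitely many distinct ground terms: 0, f(0, 0), f(f(0, 0), f(0, 0)), ...
So the Herbrand universe is infinite.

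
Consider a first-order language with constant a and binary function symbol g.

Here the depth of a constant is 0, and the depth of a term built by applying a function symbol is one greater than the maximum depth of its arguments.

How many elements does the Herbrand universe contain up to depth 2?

5

If N_k denotes the number of depth-≤k ground terms, the 1 constant gives N_0 = 1, and each function symbol of arity r contributes N_{k-1}^r new terms at level k: N_k = 1 + N_{k-1}^2.
N_0 = 1
N_1 = 1 + 1^2 = 2
N_2 = 1 + 2^2 = 5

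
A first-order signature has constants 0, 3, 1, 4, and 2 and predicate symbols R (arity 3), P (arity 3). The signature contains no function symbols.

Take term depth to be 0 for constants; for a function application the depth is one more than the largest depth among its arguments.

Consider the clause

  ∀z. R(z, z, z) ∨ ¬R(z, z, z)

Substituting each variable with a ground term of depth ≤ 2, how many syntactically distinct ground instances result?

Ground terms of depth ≤ 2:
  With no function symbols every ground term is a constant, so there are exactly 5 ground terms at every depth bound.
  N_0 = 5
  N_1 = 5
  N_2 = 5
  Explicitly: 0, 3, 1, 4, 2.
So there are 5 ground terms available for substitution.
The variable z ranges independently over the available ground terms, and distinct assignments produce distinct instances.
Number of ground instances = 5.

5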